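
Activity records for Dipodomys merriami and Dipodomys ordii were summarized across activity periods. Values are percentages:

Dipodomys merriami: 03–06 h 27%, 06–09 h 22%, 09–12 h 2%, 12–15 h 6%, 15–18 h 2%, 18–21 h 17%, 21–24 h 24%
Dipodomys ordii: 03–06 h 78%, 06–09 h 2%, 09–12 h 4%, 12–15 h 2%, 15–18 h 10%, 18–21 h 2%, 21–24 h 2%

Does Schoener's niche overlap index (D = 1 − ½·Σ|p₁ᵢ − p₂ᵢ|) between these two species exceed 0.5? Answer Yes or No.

Convert percentages to proportions (divide by 100).
Σ|p₁ᵢ − p₂ᵢ| = 0.51 + 0.20 + 0.02 + 0.04 + 0.08 + 0.15 + 0.22 = 1.22
D = 1 − ½ × 1.22 = 1 − 0.610 = 0.3900
D = 0.3900 < 0.5 → No.

No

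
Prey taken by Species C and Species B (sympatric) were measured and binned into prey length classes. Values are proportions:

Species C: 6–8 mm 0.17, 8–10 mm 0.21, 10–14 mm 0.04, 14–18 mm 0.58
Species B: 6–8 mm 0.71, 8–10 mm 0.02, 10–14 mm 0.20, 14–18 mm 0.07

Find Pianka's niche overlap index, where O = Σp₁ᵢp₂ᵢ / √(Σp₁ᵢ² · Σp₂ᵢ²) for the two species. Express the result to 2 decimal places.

0.37

Σ p₁ᵢp₂ᵢ = 0.1207 + 0.0042 + 0.0080 + 0.0406 = 0.1735
Σp_1ᵢ² = 0.17² + 0.21² + 0.04² + 0.58² = 0.0289 + 0.0441 + 0.0016 + 0.3364 = 0.4110
Σp_2ᵢ² = 0.71² + 0.02² + 0.20² + 0.07² = 0.5041 + 0.0004 + 0.0400 + 0.0049 = 0.5494
O = 0.1735 / √(0.4110 × 0.5494) = 0.1735 / 0.47519 = 0.3651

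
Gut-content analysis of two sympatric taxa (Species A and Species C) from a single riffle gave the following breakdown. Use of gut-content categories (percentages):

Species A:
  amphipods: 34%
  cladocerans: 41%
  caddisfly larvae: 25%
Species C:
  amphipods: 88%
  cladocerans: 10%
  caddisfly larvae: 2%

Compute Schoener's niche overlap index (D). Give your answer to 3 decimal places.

0.460

Convert percentages to proportions (divide by 100).
Σ|p₁ᵢ − p₂ᵢ| = 0.54 + 0.31 + 0.23 = 1.08
D = 1 − ½ × 1.08 = 1 − 0.540 = 0.46000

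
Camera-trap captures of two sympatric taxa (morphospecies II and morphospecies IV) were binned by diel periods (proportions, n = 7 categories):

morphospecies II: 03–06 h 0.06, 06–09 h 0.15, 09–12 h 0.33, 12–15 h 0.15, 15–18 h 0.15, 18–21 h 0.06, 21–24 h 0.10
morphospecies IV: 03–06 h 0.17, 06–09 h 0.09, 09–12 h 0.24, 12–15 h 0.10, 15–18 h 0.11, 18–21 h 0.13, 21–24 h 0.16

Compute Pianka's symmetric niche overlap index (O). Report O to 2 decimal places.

0.90

Σ p₁ᵢp₂ᵢ = 0.0102 + 0.0135 + 0.0792 + 0.0150 + 0.0165 + 0.0078 + 0.0160 = 0.1582
Σp_1ᵢ² = 0.06² + 0.15² + 0.33² + 0.15² + 0.15² + 0.06² + 0.10² = 0.0036 + 0.0225 + 0.1089 + 0.0225 + 0.0225 + 0.0036 + 0.0100 = 0.1936
Σp_2ᵢ² = 0.17² + 0.09² + 0.24² + 0.10² + 0.11² + 0.13² + 0.16² = 0.0289 + 0.0081 + 0.0576 + 0.0100 + 0.0121 + 0.0169 + 0.0256 = 0.1592
O = 0.1582 / √(0.1936 × 0.1592) = 0.1582 / 0.17556 = 0.9011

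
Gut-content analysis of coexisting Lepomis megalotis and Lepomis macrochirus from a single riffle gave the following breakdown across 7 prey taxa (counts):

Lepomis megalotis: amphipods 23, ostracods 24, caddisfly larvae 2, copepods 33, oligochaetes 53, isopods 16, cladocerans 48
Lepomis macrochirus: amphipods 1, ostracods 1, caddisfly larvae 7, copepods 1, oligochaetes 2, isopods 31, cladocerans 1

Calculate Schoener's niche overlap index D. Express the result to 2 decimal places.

0.23

Proportions for Lepomis megalotis (n=199): 23/199=0.1156, 24/199=0.1206, 2/199=0.0101, 33/199=0.1658, 53/199=0.2663, 16/199=0.0804, 48/199=0.2412
Proportions for Lepomis macrochirus (n=44): 1/44=0.0227, 1/44=0.0227, 7/44=0.1591, 1/44=0.0227, 2/44=0.0455, 31/44=0.7045, 1/44=0.0227
Σ|p₁ᵢ − p₂ᵢ| = 0.0929 + 0.0979 + 0.1490 + 0.1431 + 0.2208 + 0.6241 + 0.2185 = 1.5463
D = 1 − ½ × 1.5463 = 1 − 0.77315 = 0.22685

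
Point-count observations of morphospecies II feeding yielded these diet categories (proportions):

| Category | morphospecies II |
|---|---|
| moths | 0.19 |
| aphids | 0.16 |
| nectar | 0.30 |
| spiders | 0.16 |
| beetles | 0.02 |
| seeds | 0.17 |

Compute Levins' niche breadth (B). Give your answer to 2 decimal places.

4.84

Σpᵢ² = 0.19² + 0.16² + 0.30² + 0.16² + 0.02² + 0.17² = 0.0361 + 0.0256 + 0.0900 + 0.0256 + 0.0004 + 0.0289 = 0.2066
B = 1 / 0.2066 = 4.8403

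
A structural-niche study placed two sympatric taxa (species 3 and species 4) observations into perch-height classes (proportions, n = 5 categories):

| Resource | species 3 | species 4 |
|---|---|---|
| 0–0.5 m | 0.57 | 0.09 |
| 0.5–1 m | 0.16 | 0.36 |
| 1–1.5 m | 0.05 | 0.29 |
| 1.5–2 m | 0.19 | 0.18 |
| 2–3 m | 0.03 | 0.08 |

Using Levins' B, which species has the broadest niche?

species 4

Σp_3ᵢ² = 0.57² + 0.16² + 0.05² + 0.19² + 0.03² = 0.3249 + 0.0256 + 0.0025 + 0.0361 + 0.0009 = 0.3900
B_3 = 1 / 0.3900 = 2.5641
Σp_4ᵢ² = 0.09² + 0.36² + 0.29² + 0.18² + 0.08² = 0.0081 + 0.1296 + 0.0841 + 0.0324 + 0.0064 = 0.2606
B_4 = 1 / 0.2606 = 3.8373
Highest B → broadest niche (most generalist): species 4 (B = 3.84).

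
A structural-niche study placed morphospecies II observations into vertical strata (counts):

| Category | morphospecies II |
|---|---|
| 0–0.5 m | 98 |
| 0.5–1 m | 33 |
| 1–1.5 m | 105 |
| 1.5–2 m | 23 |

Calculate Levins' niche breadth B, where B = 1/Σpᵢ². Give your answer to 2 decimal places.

3.02

Proportions for morphospecies II (n=259): 98/259=0.3784, 33/259=0.1274, 105/259=0.4054, 23/259=0.0888
Σpᵢ² = 0.3784² + 0.1274² + 0.4054² + 0.0888² = 0.143187 + 0.016231 + 0.164349 + 0.007885 = 0.331652
B = 1 / 0.331652 = 3.0152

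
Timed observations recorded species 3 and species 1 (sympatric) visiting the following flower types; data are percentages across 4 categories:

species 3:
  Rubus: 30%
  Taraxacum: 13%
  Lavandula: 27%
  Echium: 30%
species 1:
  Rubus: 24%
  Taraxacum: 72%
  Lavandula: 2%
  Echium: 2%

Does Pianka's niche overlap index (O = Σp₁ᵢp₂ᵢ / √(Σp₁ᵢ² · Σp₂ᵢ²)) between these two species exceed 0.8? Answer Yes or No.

No

Convert percentages to proportions (divide by 100).
Σ p₁ᵢp₂ᵢ = 0.0720 + 0.0936 + 0.0054 + 0.0060 = 0.1770
Σp_1ᵢ² = 0.30² + 0.13² + 0.27² + 0.30² = 0.0900 + 0.0169 + 0.0729 + 0.0900 = 0.2698
Σp_2ᵢ² = 0.24² + 0.72² + 0.02² + 0.02² = 0.0576 + 0.5184 + 0.0004 + 0.0004 = 0.5768
O = 0.1770 / √(0.2698 × 0.5768) = 0.1770 / 0.39449 = 0.4487
O = 0.4487 < 0.8 → No.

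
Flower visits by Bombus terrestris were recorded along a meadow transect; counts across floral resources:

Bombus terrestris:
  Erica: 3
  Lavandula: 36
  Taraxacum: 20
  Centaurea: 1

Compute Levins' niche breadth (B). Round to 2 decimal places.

2.11

Proportions for Bombus terrestris (n=60): 3/60=0.0500, 36/60=0.6000, 20/60=0.3333, 1/60=0.0167
Σpᵢ² = 0.0500² + 0.6000² + 0.3333² + 0.0167² = 0.002500 + 0.360000 + 0.111089 + 0.000279 = 0.473868
B = 1 / 0.473868 = 2.1103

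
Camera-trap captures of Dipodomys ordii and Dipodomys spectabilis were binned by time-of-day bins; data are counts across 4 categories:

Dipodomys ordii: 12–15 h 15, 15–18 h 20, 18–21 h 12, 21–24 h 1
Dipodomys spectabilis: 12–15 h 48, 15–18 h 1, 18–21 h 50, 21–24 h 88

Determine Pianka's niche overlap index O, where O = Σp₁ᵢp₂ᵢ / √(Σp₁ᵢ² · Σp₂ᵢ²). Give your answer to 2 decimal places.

Proportions for Dipodomys ordii (n=48): 15/48=0.3125, 20/48=0.4167, 12/48=0.2500, 1/48=0.0208
Proportions for Dipodomys spectabilis (n=187): 48/187=0.2567, 1/187=0.0053, 50/187=0.2674, 88/187=0.4706
Σ p₁ᵢp₂ᵢ = 0.080219 + 0.002209 + 0.066850 + 0.009788 = 0.159066
Σp_1ᵢ² = 0.3125² + 0.4167² + 0.2500² + 0.0208² = 0.097656 + 0.173639 + 0.062500 + 0.000433 = 0.334228
Σp_2ᵢ² = 0.2567² + 0.0053² + 0.2674² + 0.4706² = 0.065895 + 0.000028 + 0.071503 + 0.221464 = 0.358890
O = 0.159066 / √(0.334228 × 0.358890) = 0.159066 / 0.3463396 = 0.4593

0.46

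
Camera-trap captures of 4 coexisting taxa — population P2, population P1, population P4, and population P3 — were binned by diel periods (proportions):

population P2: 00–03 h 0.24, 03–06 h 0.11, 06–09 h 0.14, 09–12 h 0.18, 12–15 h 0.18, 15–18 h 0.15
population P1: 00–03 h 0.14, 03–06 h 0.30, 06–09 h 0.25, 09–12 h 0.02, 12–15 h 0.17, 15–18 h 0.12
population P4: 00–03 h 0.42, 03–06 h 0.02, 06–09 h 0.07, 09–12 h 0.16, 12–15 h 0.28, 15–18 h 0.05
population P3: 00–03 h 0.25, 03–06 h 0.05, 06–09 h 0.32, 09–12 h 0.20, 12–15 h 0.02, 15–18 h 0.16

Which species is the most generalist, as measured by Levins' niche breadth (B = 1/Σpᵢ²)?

population P2

Σp_P2ᵢ² = 0.24² + 0.11² + 0.14² + 0.18² + 0.18² + 0.15² = 0.0576 + 0.0121 + 0.0196 + 0.0324 + 0.0324 + 0.0225 = 0.1766
B_P2 = 1 / 0.1766 = 5.6625
Σp_P1ᵢ² = 0.14² + 0.30² + 0.25² + 0.02² + 0.17² + 0.12² = 0.0196 + 0.0900 + 0.0625 + 0.0004 + 0.0289 + 0.0144 = 0.2158
B_P1 = 1 / 0.2158 = 4.6339
Σp_P4ᵢ² = 0.42² + 0.02² + 0.07² + 0.16² + 0.28² + 0.05² = 0.1764 + 0.0004 + 0.0049 + 0.0256 + 0.0784 + 0.0025 = 0.2882
B_P4 = 1 / 0.2882 = 3.4698
Σp_P3ᵢ² = 0.25² + 0.05² + 0.32² + 0.20² + 0.02² + 0.16² = 0.0625 + 0.0025 + 0.1024 + 0.0400 + 0.0004 + 0.0256 = 0.2334
B_P3 = 1 / 0.2334 = 4.2845
Highest B → broadest niche (most generalist): population P2 (B = 5.66).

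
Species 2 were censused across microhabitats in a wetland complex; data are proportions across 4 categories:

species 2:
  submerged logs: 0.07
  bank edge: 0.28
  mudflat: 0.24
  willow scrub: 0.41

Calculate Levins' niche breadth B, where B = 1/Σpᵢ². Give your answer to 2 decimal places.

Σpᵢ² = 0.07² + 0.28² + 0.24² + 0.41² = 0.0049 + 0.0784 + 0.0576 + 0.1681 = 0.3090
B = 1 / 0.3090 = 3.2362

3.24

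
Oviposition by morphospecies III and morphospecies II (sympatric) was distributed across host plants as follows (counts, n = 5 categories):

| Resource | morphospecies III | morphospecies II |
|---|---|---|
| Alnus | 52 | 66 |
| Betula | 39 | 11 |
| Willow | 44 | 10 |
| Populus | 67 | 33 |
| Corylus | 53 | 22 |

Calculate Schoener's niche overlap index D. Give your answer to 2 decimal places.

Proportions for morphospecies III (n=255): 52/255=0.2039, 39/255=0.1529, 44/255=0.1725, 67/255=0.2627, 53/255=0.2078
Proportions for morphospecies II (n=142): 66/142=0.4648, 11/142=0.0775, 10/142=0.0704, 33/142=0.2324, 22/142=0.1549
Σ|p₁ᵢ − p₂ᵢ| = 0.2609 + 0.0754 + 0.1021 + 0.0303 + 0.0529 = 0.5216
D = 1 − ½ × 0.5216 = 1 − 0.26080 = 0.73920

0.74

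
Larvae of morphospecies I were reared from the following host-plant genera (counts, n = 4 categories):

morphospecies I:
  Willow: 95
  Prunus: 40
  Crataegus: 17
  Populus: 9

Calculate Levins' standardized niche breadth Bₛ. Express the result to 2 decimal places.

0.45

Proportions for morphospecies I (n=161): 95/161=0.5901, 40/161=0.2484, 17/161=0.1056, 9/161=0.0559
Σpᵢ² = 0.5901² + 0.2484² + 0.1056² + 0.0559² = 0.348218 + 0.061703 + 0.011151 + 0.003125 = 0.424197
B = 1 / 0.424197 = 2.3574
Bₛ = (B − 1)/(n − 1) = (2.3574 − 1)/(4 − 1) = 1.3574/3 = 0.4525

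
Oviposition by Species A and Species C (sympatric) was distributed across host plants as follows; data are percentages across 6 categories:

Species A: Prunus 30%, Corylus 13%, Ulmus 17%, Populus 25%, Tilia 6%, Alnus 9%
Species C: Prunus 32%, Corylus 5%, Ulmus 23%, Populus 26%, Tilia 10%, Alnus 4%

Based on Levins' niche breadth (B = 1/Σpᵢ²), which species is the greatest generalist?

Convert percentages to proportions (divide by 100).
Σp_Aᵢ² = 0.30² + 0.13² + 0.17² + 0.25² + 0.06² + 0.09² = 0.0900 + 0.0169 + 0.0289 + 0.0625 + 0.0036 + 0.0081 = 0.2100
B_A = 1 / 0.2100 = 4.7619
Σp_Cᵢ² = 0.32² + 0.05² + 0.23² + 0.26² + 0.10² + 0.04² = 0.1024 + 0.0025 + 0.0529 + 0.0676 + 0.0100 + 0.0016 = 0.2370
B_C = 1 / 0.2370 = 4.2194
Highest B → broadest niche (most generalist): Species A (B = 4.76).

Species A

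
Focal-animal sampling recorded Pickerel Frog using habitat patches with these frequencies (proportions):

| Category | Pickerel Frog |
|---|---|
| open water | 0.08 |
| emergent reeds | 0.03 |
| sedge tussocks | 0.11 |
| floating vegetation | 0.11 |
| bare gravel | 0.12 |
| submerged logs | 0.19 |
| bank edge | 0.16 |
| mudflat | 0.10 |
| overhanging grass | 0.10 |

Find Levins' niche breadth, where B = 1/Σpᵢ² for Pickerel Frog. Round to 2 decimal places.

7.84

Σpᵢ² = 0.08² + 0.03² + 0.11² + 0.11² + 0.12² + 0.19² + 0.16² + 0.10² + 0.10² = 0.0064 + 0.0009 + 0.0121 + 0.0121 + 0.0144 + 0.0361 + 0.0256 + 0.0100 + 0.0100 = 0.1276
B = 1 / 0.1276 = 7.8370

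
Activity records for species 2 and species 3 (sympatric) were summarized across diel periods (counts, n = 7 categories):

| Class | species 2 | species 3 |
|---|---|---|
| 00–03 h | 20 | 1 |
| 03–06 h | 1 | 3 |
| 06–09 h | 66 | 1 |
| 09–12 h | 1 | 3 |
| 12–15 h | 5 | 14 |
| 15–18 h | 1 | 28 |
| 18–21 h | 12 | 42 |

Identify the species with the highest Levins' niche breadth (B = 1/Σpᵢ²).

species 3

Proportions for species 2 (n=106): 20/106=0.1887, 1/106=0.0094, 66/106=0.6226, 1/106=0.0094, 5/106=0.0472, 1/106=0.0094, 12/106=0.1132
Proportions for species 3 (n=92): 1/92=0.0109, 3/92=0.0326, 1/92=0.0109, 3/92=0.0326, 14/92=0.1522, 28/92=0.3043, 42/92=0.4565
Σp_2ᵢ² = 0.1887² + 0.0094² + 0.6226² + 0.0094² + 0.0472² + 0.0094² + 0.1132² = 0.035608 + 0.000088 + 0.387631 + 0.000088 + 0.002228 + 0.000088 + 0.012814 = 0.438545
B_2 = 1 / 0.438545 = 2.2803
Σp_3ᵢ² = 0.0109² + 0.0326² + 0.0109² + 0.0326² + 0.1522² + 0.3043² + 0.4565² = 0.000119 + 0.001063 + 0.000119 + 0.001063 + 0.023165 + 0.092598 + 0.208392 = 0.326519
B_3 = 1 / 0.326519 = 3.0626
Highest B → broadest niche (most generalist): species 3 (B = 3.06).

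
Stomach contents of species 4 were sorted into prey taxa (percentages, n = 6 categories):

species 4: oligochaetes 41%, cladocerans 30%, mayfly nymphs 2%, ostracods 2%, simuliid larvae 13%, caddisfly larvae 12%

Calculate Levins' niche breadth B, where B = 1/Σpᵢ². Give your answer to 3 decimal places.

Convert percentages to proportions (divide by 100).
Σpᵢ² = 0.41² + 0.30² + 0.02² + 0.02² + 0.13² + 0.12² = 0.1681 + 0.0900 + 0.0004 + 0.0004 + 0.0169 + 0.0144 = 0.2902
B = 1 / 0.2902 = 3.44590

3.446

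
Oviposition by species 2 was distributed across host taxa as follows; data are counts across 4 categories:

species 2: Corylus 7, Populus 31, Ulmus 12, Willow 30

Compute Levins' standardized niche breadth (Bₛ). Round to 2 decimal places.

Proportions for species 2 (n=80): 7/80=0.0875, 31/80=0.3875, 12/80=0.1500, 30/80=0.3750
Σpᵢ² = 0.0875² + 0.3875² + 0.1500² + 0.3750² = 0.007656 + 0.150156 + 0.022500 + 0.140625 = 0.320937
B = 1 / 0.320937 = 3.1159
Bₛ = (B − 1)/(n − 1) = (3.1159 − 1)/(4 − 1) = 2.1159/3 = 0.7053

0.71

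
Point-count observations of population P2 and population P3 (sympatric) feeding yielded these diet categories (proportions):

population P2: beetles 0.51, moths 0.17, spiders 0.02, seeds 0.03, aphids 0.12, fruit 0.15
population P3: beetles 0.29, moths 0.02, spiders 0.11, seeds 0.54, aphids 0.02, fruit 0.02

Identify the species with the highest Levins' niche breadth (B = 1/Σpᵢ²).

population P2

Σp_P2ᵢ² = 0.51² + 0.17² + 0.02² + 0.03² + 0.12² + 0.15² = 0.2601 + 0.0289 + 0.0004 + 0.0009 + 0.0144 + 0.0225 = 0.3272
B_P2 = 1 / 0.3272 = 3.0562
Σp_P3ᵢ² = 0.29² + 0.02² + 0.11² + 0.54² + 0.02² + 0.02² = 0.0841 + 0.0004 + 0.0121 + 0.2916 + 0.0004 + 0.0004 = 0.3890
B_P3 = 1 / 0.3890 = 2.5707
Highest B → broadest niche (most generalist): population P2 (B = 3.06).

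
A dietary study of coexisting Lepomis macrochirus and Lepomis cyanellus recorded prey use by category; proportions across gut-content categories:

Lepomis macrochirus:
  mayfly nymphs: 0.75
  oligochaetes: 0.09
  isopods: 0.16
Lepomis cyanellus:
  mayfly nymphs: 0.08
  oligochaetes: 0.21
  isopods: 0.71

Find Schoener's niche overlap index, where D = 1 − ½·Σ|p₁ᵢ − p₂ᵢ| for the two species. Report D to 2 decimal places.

0.33

Σ|p₁ᵢ − p₂ᵢ| = 0.67 + 0.12 + 0.55 = 1.34
D = 1 − ½ × 1.34 = 1 − 0.670 = 0.3300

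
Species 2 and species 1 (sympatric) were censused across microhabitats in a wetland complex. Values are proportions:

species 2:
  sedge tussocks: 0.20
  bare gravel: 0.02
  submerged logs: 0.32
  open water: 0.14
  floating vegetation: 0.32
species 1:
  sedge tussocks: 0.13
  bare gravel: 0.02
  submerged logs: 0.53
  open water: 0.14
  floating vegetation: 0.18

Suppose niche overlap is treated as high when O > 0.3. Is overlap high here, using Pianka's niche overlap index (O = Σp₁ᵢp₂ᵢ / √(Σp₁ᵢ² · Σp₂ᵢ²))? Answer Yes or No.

Σ p₁ᵢp₂ᵢ = 0.0260 + 0.0004 + 0.1696 + 0.0196 + 0.0576 = 0.2732
Σp_1ᵢ² = 0.20² + 0.02² + 0.32² + 0.14² + 0.32² = 0.0400 + 0.0004 + 0.1024 + 0.0196 + 0.1024 = 0.2648
Σp_2ᵢ² = 0.13² + 0.02² + 0.53² + 0.14² + 0.18² = 0.0169 + 0.0004 + 0.2809 + 0.0196 + 0.0324 = 0.3502
O = 0.2732 / √(0.2648 × 0.3502) = 0.2732 / 0.30452 = 0.8971
O = 0.8971 > 0.3 → Yes.

Yes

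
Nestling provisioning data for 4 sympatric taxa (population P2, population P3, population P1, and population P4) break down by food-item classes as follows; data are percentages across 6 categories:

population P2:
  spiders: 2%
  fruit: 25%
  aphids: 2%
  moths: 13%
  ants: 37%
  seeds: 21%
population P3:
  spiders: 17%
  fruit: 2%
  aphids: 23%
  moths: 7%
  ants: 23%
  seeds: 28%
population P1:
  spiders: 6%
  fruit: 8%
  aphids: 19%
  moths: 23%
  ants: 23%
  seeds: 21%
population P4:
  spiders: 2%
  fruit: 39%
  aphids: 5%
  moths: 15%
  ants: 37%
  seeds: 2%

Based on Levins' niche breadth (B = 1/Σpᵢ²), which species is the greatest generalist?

population P1

Convert percentages to proportions (divide by 100).
Σp_P2ᵢ² = 0.02² + 0.25² + 0.02² + 0.13² + 0.37² + 0.21² = 0.0004 + 0.0625 + 0.0004 + 0.0169 + 0.1369 + 0.0441 = 0.2612
B_P2 = 1 / 0.2612 = 3.8285
Σp_P3ᵢ² = 0.17² + 0.02² + 0.23² + 0.07² + 0.23² + 0.28² = 0.0289 + 0.0004 + 0.0529 + 0.0049 + 0.0529 + 0.0784 = 0.2184
B_P3 = 1 / 0.2184 = 4.5788
Σp_P1ᵢ² = 0.06² + 0.08² + 0.19² + 0.23² + 0.23² + 0.21² = 0.0036 + 0.0064 + 0.0361 + 0.0529 + 0.0529 + 0.0441 = 0.1960
B_P1 = 1 / 0.1960 = 5.1020
Σp_P4ᵢ² = 0.02² + 0.39² + 0.05² + 0.15² + 0.37² + 0.02² = 0.0004 + 0.1521 + 0.0025 + 0.0225 + 0.1369 + 0.0004 = 0.3148
B_P4 = 1 / 0.3148 = 3.1766
Highest B → broadest niche (most generalist): population P1 (B = 5.10).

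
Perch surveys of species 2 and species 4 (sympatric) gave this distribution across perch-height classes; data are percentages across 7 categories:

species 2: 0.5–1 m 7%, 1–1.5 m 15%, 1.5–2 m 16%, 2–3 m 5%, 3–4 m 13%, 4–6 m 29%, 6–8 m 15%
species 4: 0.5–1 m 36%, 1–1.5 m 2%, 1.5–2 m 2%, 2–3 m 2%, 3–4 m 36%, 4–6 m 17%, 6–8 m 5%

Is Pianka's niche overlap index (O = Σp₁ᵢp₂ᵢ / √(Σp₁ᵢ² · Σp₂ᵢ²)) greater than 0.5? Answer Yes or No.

Convert percentages to proportions (divide by 100).
Σ p₁ᵢp₂ᵢ = 0.0252 + 0.0030 + 0.0032 + 0.0010 + 0.0468 + 0.0493 + 0.0075 = 0.1360
Σp_1ᵢ² = 0.07² + 0.15² + 0.16² + 0.05² + 0.13² + 0.29² + 0.15² = 0.0049 + 0.0225 + 0.0256 + 0.0025 + 0.0169 + 0.0841 + 0.0225 = 0.1790
Σp_2ᵢ² = 0.36² + 0.02² + 0.02² + 0.02² + 0.36² + 0.17² + 0.05² = 0.1296 + 0.0004 + 0.0004 + 0.0004 + 0.1296 + 0.0289 + 0.0025 = 0.2918
O = 0.1360 / √(0.1790 × 0.2918) = 0.1360 / 0.22854 = 0.5951
O = 0.5951 > 0.5 → Yes.

Yes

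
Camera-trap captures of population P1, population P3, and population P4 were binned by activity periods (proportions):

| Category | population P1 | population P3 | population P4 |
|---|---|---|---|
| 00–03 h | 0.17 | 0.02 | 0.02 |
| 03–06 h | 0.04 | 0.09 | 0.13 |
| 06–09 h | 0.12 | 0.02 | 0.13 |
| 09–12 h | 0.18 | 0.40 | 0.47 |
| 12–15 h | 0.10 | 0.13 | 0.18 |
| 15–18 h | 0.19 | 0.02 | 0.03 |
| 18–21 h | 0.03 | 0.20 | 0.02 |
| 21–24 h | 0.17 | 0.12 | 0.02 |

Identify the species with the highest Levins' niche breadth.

Σp_P1ᵢ² = 0.17² + 0.04² + 0.12² + 0.18² + 0.10² + 0.19² + 0.03² + 0.17² = 0.0289 + 0.0016 + 0.0144 + 0.0324 + 0.0100 + 0.0361 + 0.0009 + 0.0289 = 0.1532
B_P1 = 1 / 0.1532 = 6.5274
Σp_P3ᵢ² = 0.02² + 0.09² + 0.02² + 0.40² + 0.13² + 0.02² + 0.20² + 0.12² = 0.0004 + 0.0081 + 0.0004 + 0.1600 + 0.0169 + 0.0004 + 0.0400 + 0.0144 = 0.2406
B_P3 = 1 / 0.2406 = 4.1563
Σp_P4ᵢ² = 0.02² + 0.13² + 0.13² + 0.47² + 0.18² + 0.03² + 0.02² + 0.02² = 0.0004 + 0.0169 + 0.0169 + 0.2209 + 0.0324 + 0.0009 + 0.0004 + 0.0004 = 0.2892
B_P4 = 1 / 0.2892 = 3.4578
Highest B → broadest niche (most generalist): population P1 (B = 6.53).

population P1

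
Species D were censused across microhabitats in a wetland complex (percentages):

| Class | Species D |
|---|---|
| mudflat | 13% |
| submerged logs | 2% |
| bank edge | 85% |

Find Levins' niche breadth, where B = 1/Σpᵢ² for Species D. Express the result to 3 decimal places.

1.352

Convert percentages to proportions (divide by 100).
Σpᵢ² = 0.13² + 0.02² + 0.85² = 0.0169 + 0.0004 + 0.7225 = 0.7398
B = 1 / 0.7398 = 1.35172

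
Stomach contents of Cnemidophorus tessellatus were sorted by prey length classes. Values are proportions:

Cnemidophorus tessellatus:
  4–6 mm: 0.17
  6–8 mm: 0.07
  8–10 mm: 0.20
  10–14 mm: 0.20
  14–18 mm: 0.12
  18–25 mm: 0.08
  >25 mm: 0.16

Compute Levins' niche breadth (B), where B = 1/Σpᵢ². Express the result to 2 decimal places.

6.24

Σpᵢ² = 0.17² + 0.07² + 0.20² + 0.20² + 0.12² + 0.08² + 0.16² = 0.0289 + 0.0049 + 0.0400 + 0.0400 + 0.0144 + 0.0064 + 0.0256 = 0.1602
B = 1 / 0.1602 = 6.2422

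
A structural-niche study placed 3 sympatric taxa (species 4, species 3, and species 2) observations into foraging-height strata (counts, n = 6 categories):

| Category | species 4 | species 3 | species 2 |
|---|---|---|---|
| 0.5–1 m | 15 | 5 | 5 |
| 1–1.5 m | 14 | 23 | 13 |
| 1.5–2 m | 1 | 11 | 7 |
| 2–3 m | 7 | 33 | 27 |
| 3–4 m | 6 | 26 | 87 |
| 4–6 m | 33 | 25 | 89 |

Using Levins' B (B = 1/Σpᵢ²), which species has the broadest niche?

Proportions for species 4 (n=76): 15/76=0.1974, 14/76=0.1842, 1/76=0.0132, 7/76=0.0921, 6/76=0.0789, 33/76=0.4342
Proportions for species 3 (n=123): 5/123=0.0407, 23/123=0.1870, 11/123=0.0894, 33/123=0.2683, 26/123=0.2114, 25/123=0.2033
Proportions for species 2 (n=228): 5/228=0.0219, 13/228=0.0570, 7/228=0.0307, 27/228=0.1184, 87/228=0.3816, 89/228=0.3904
Σp_4ᵢ² = 0.1974² + 0.1842² + 0.0132² + 0.0921² + 0.0789² + 0.4342² = 0.038967 + 0.033930 + 0.000174 + 0.008482 + 0.006225 + 0.188530 = 0.276308
B_4 = 1 / 0.276308 = 3.6191
Σp_3ᵢ² = 0.0407² + 0.1870² + 0.0894² + 0.2683² + 0.2114² + 0.2033² = 0.001656 + 0.034969 + 0.007992 + 0.071985 + 0.044690 + 0.041331 = 0.202623
B_3 = 1 / 0.202623 = 4.9353
Σp_2ᵢ² = 0.0219² + 0.0570² + 0.0307² + 0.1184² + 0.3816² + 0.3904² = 0.000480 + 0.003249 + 0.000942 + 0.014019 + 0.145619 + 0.152412 = 0.316721
B_2 = 1 / 0.316721 = 3.1574
Highest B → broadest niche (most generalist): species 3 (B = 4.94).

species 3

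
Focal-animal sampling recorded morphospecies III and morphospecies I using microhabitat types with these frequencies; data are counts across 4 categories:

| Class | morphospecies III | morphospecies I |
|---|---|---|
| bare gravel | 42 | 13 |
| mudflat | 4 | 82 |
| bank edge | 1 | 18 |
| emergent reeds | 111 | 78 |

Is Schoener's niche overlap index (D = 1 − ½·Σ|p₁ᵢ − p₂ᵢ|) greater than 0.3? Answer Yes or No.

Yes

Proportions for morphospecies III (n=158): 42/158=0.2658, 4/158=0.0253, 1/158=0.0063, 111/158=0.7025
Proportions for morphospecies I (n=191): 13/191=0.0681, 82/191=0.4293, 18/191=0.0942, 78/191=0.4084
Σ|p₁ᵢ − p₂ᵢ| = 0.1977 + 0.4040 + 0.0879 + 0.2941 = 0.9837
D = 1 − ½ × 0.9837 = 1 − 0.49185 = 0.50815
D = 0.50815 > 0.3 → Yes.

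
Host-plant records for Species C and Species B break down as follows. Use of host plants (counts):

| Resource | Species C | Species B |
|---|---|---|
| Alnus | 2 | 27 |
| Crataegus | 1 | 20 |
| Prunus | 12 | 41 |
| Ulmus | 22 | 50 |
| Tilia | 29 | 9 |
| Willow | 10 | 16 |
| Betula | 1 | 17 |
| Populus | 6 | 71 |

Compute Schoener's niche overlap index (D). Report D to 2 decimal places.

Proportions for Species C (n=83): 2/83=0.0241, 1/83=0.0120, 12/83=0.1446, 22/83=0.2651, 29/83=0.3494, 10/83=0.1205, 1/83=0.0120, 6/83=0.0723
Proportions for Species B (n=251): 27/251=0.1076, 20/251=0.0797, 41/251=0.1633, 50/251=0.1992, 9/251=0.0359, 16/251=0.0637, 17/251=0.0677, 71/251=0.2829
Σ|p₁ᵢ − p₂ᵢ| = 0.0835 + 0.0677 + 0.0187 + 0.0659 + 0.3135 + 0.0568 + 0.0557 + 0.2106 = 0.8724
D = 1 − ½ × 0.8724 = 1 − 0.43620 = 0.56380

0.56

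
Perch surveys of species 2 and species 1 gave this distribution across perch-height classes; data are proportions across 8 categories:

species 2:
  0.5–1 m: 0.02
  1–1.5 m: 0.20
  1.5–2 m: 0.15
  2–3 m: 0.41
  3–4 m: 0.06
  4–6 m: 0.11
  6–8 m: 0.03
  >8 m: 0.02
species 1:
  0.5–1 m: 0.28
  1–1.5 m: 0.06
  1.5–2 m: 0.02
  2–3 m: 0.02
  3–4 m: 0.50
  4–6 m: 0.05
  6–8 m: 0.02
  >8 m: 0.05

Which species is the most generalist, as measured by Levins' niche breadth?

species 2

Σp_2ᵢ² = 0.02² + 0.20² + 0.15² + 0.41² + 0.06² + 0.11² + 0.03² + 0.02² = 0.0004 + 0.0400 + 0.0225 + 0.1681 + 0.0036 + 0.0121 + 0.0009 + 0.0004 = 0.2480
B_2 = 1 / 0.2480 = 4.0323
Σp_1ᵢ² = 0.28² + 0.06² + 0.02² + 0.02² + 0.50² + 0.05² + 0.02² + 0.05² = 0.0784 + 0.0036 + 0.0004 + 0.0004 + 0.2500 + 0.0025 + 0.0004 + 0.0025 = 0.3382
B_1 = 1 / 0.3382 = 2.9568
Highest B → broadest niche (most generalist): species 2 (B = 4.03).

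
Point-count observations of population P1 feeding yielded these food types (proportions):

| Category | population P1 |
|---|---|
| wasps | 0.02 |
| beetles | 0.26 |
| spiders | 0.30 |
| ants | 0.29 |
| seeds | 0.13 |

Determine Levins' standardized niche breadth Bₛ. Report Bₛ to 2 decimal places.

0.72

Σpᵢ² = 0.02² + 0.26² + 0.30² + 0.29² + 0.13² = 0.0004 + 0.0676 + 0.0900 + 0.0841 + 0.0169 = 0.2590
B = 1 / 0.2590 = 3.8610
Bₛ = (B − 1)/(n − 1) = (3.8610 − 1)/(5 − 1) = 2.8610/4 = 0.7153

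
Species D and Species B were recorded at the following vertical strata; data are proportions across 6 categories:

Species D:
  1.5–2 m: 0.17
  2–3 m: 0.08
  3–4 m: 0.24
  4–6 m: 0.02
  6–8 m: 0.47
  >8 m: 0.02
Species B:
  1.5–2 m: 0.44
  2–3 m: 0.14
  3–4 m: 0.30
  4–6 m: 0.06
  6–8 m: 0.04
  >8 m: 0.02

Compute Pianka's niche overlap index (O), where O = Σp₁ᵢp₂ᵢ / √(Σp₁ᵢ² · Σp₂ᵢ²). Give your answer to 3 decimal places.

Σ p₁ᵢp₂ᵢ = 0.0748 + 0.0112 + 0.0720 + 0.0012 + 0.0188 + 0.0004 = 0.1784
Σp_1ᵢ² = 0.17² + 0.08² + 0.24² + 0.02² + 0.47² + 0.02² = 0.0289 + 0.0064 + 0.0576 + 0.0004 + 0.2209 + 0.0004 = 0.3146
Σp_2ᵢ² = 0.44² + 0.14² + 0.30² + 0.06² + 0.04² + 0.02² = 0.1936 + 0.0196 + 0.0900 + 0.0036 + 0.0016 + 0.0004 = 0.3088
O = 0.1784 / √(0.3146 × 0.3088) = 0.1784 / 0.311687 = 0.57237

0.572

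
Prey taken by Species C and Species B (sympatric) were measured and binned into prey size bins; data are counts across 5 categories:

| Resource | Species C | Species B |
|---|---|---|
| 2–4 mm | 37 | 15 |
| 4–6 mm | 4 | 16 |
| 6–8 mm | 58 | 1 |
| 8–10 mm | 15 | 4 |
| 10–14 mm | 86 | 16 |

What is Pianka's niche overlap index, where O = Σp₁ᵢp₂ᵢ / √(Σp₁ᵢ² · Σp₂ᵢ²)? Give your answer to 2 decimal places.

0.69

Proportions for Species C (n=200): 37/200=0.1850, 4/200=0.0200, 58/200=0.2900, 15/200=0.0750, 86/200=0.4300
Proportions for Species B (n=52): 15/52=0.2885, 16/52=0.3077, 1/52=0.0192, 4/52=0.0769, 16/52=0.3077
Σ p₁ᵢp₂ᵢ = 0.053373 + 0.006154 + 0.005568 + 0.005768 + 0.132311 = 0.203174
Σp_1ᵢ² = 0.1850² + 0.0200² + 0.2900² + 0.0750² + 0.4300² = 0.034225 + 0.000400 + 0.084100 + 0.005625 + 0.184900 = 0.309250
Σp_2ᵢ² = 0.2885² + 0.3077² + 0.0192² + 0.0769² + 0.3077² = 0.083232 + 0.094679 + 0.000369 + 0.005914 + 0.094679 = 0.278873
O = 0.203174 / √(0.309250 × 0.278873) = 0.203174 / 0.2936690 = 0.6918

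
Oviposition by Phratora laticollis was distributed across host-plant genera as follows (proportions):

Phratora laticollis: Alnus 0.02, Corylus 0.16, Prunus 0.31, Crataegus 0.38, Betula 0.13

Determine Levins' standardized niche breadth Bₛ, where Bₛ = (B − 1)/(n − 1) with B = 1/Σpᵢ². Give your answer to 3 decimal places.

Σpᵢ² = 0.02² + 0.16² + 0.31² + 0.38² + 0.13² = 0.0004 + 0.0256 + 0.0961 + 0.1444 + 0.0169 = 0.2834
B = 1 / 0.2834 = 3.52858
Bₛ = (B − 1)/(n − 1) = (3.52858 − 1)/(5 − 1) = 2.52858/4 = 0.63215

0.632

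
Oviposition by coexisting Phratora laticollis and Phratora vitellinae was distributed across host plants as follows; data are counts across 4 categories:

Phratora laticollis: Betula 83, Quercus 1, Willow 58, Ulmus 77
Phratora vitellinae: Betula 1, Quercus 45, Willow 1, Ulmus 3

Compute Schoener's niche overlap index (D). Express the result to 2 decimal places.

Proportions for Phratora laticollis (n=219): 83/219=0.3790, 1/219=0.0046, 58/219=0.2648, 77/219=0.3516
Proportions for Phratora vitellinae (n=50): 1/50=0.0200, 45/50=0.9000, 1/50=0.0200, 3/50=0.0600
Σ|p₁ᵢ − p₂ᵢ| = 0.3590 + 0.8954 + 0.2448 + 0.2916 = 1.7908
D = 1 − ½ × 1.7908 = 1 − 0.89540 = 0.10460

0.10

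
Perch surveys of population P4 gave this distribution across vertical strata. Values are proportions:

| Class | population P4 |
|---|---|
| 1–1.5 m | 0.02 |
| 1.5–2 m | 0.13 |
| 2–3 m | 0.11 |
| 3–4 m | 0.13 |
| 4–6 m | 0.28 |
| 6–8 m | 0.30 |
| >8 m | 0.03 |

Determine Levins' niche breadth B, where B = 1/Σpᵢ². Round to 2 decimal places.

Σpᵢ² = 0.02² + 0.13² + 0.11² + 0.13² + 0.28² + 0.30² + 0.03² = 0.0004 + 0.0169 + 0.0121 + 0.0169 + 0.0784 + 0.0900 + 0.0009 = 0.2156
B = 1 / 0.2156 = 4.6382

4.64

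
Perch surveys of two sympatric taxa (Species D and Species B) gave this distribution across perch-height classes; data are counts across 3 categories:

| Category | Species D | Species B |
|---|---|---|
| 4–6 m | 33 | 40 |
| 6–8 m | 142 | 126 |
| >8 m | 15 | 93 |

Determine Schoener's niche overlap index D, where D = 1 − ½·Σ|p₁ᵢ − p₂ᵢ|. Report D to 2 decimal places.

Proportions for Species D (n=190): 33/190=0.1737, 142/190=0.7474, 15/190=0.0789
Proportions for Species B (n=259): 40/259=0.1544, 126/259=0.4865, 93/259=0.3591
Σ|p₁ᵢ − p₂ᵢ| = 0.0193 + 0.2609 + 0.2802 = 0.5604
D = 1 − ½ × 0.5604 = 1 − 0.28020 = 0.71980

0.72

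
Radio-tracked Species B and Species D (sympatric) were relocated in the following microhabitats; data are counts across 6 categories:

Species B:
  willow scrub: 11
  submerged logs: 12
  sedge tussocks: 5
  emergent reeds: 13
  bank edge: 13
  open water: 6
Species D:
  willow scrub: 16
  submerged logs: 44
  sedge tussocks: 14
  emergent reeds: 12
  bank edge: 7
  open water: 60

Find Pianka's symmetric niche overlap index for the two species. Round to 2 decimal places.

0.68

Proportions for Species B (n=60): 11/60=0.1833, 12/60=0.2000, 5/60=0.0833, 13/60=0.2167, 13/60=0.2167, 6/60=0.1000
Proportions for Species D (n=153): 16/153=0.1046, 44/153=0.2876, 14/153=0.0915, 12/153=0.0784, 7/153=0.0458, 60/153=0.3922
Σ p₁ᵢp₂ᵢ = 0.019173 + 0.057520 + 0.007622 + 0.016989 + 0.009925 + 0.039220 = 0.150449
Σp_1ᵢ² = 0.1833² + 0.2000² + 0.0833² + 0.2167² + 0.2167² + 0.1000² = 0.033599 + 0.040000 + 0.006939 + 0.046959 + 0.046959 + 0.010000 = 0.184456
Σp_2ᵢ² = 0.1046² + 0.2876² + 0.0915² + 0.0784² + 0.0458² + 0.3922² = 0.010941 + 0.082714 + 0.008372 + 0.006147 + 0.002098 + 0.153821 = 0.264093
O = 0.150449 / √(0.184456 × 0.264093) = 0.150449 / 0.2207114 = 0.6817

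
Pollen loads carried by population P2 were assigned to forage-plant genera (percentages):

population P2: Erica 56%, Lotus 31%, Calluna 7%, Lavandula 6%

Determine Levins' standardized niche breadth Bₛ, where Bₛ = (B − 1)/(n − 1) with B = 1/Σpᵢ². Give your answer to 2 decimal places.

Convert percentages to proportions (divide by 100).
Σpᵢ² = 0.56² + 0.31² + 0.07² + 0.06² = 0.3136 + 0.0961 + 0.0049 + 0.0036 = 0.4182
B = 1 / 0.4182 = 2.3912
Bₛ = (B − 1)/(n − 1) = (2.3912 − 1)/(4 − 1) = 1.3912/3 = 0.4637

0.46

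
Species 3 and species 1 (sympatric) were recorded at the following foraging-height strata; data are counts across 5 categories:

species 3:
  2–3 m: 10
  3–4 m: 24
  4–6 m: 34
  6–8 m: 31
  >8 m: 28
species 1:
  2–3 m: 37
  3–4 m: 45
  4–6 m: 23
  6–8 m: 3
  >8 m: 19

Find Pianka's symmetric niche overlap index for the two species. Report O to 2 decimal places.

0.73

Proportions for species 3 (n=127): 10/127=0.0787, 24/127=0.1890, 34/127=0.2677, 31/127=0.2441, 28/127=0.2205
Proportions for species 1 (n=127): 37/127=0.2913, 45/127=0.3543, 23/127=0.1811, 3/127=0.0236, 19/127=0.1496
Σ p₁ᵢp₂ᵢ = 0.022925 + 0.066963 + 0.048480 + 0.005761 + 0.032987 = 0.177116
Σp_1ᵢ² = 0.0787² + 0.1890² + 0.2677² + 0.2441² + 0.2205² = 0.006194 + 0.035721 + 0.071663 + 0.059585 + 0.048620 = 0.221783
Σp_2ᵢ² = 0.2913² + 0.3543² + 0.1811² + 0.0236² + 0.1496² = 0.084856 + 0.125528 + 0.032797 + 0.000557 + 0.022380 = 0.266118
O = 0.177116 / √(0.221783 × 0.266118) = 0.177116 / 0.2429412 = 0.7290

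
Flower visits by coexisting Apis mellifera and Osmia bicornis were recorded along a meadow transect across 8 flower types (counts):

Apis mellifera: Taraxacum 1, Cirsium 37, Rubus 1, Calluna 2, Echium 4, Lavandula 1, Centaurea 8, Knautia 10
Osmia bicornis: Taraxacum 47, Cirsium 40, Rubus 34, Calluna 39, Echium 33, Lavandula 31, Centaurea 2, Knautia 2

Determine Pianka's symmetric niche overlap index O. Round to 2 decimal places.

Proportions for Apis mellifera (n=64): 1/64=0.0156, 37/64=0.5781, 1/64=0.0156, 2/64=0.0313, 4/64=0.0625, 1/64=0.0156, 8/64=0.1250, 10/64=0.1563
Proportions for Osmia bicornis (n=228): 47/228=0.2061, 40/228=0.1754, 34/228=0.1491, 39/228=0.1711, 33/228=0.1447, 31/228=0.1360, 2/228=0.0088, 2/228=0.0088
Σ p₁ᵢp₂ᵢ = 0.003215 + 0.101399 + 0.002326 + 0.005355 + 0.009044 + 0.002122 + 0.001100 + 0.001375 = 0.125936
Σp_1ᵢ² = 0.0156² + 0.5781² + 0.0156² + 0.0313² + 0.0625² + 0.0156² + 0.1250² + 0.1563² = 0.000243 + 0.334200 + 0.000243 + 0.000980 + 0.003906 + 0.000243 + 0.015625 + 0.024430 = 0.379870
Σp_2ᵢ² = 0.2061² + 0.1754² + 0.1491² + 0.1711² + 0.1447² + 0.1360² + 0.0088² + 0.0088² = 0.042477 + 0.030765 + 0.022231 + 0.029275 + 0.020938 + 0.018496 + 0.000077 + 0.000077 = 0.164336
O = 0.125936 / √(0.379870 × 0.164336) = 0.125936 / 0.2498526 = 0.5040

0.50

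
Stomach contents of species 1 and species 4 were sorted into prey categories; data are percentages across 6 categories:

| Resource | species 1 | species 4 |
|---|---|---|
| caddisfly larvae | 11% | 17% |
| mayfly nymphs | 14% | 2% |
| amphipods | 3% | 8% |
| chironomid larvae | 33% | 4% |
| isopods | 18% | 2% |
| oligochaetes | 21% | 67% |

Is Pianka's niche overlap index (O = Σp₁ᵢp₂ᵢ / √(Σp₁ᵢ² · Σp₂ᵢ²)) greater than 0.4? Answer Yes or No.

Yes

Convert percentages to proportions (divide by 100).
Σ p₁ᵢp₂ᵢ = 0.0187 + 0.0028 + 0.0024 + 0.0132 + 0.0036 + 0.1407 = 0.1814
Σp_1ᵢ² = 0.11² + 0.14² + 0.03² + 0.33² + 0.18² + 0.21² = 0.0121 + 0.0196 + 0.0009 + 0.1089 + 0.0324 + 0.0441 = 0.2180
Σp_2ᵢ² = 0.17² + 0.02² + 0.08² + 0.04² + 0.02² + 0.67² = 0.0289 + 0.0004 + 0.0064 + 0.0016 + 0.0004 + 0.4489 = 0.4866
O = 0.1814 / √(0.2180 × 0.4866) = 0.1814 / 0.32570 = 0.5570
O = 0.5570 > 0.4 → Yes.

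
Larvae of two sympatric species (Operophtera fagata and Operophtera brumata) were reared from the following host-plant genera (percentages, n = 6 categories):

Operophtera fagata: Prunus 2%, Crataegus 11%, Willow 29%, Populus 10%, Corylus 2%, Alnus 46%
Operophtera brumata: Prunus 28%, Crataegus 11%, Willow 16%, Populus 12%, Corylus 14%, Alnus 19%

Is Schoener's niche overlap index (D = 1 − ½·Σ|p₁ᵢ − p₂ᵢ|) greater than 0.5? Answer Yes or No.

Yes

Convert percentages to proportions (divide by 100).
Σ|p₁ᵢ − p₂ᵢ| = 0.26 + 0.00 + 0.13 + 0.02 + 0.12 + 0.27 = 0.80
D = 1 − ½ × 0.80 = 1 − 0.400 = 0.6000
D = 0.6000 > 0.5 → Yes.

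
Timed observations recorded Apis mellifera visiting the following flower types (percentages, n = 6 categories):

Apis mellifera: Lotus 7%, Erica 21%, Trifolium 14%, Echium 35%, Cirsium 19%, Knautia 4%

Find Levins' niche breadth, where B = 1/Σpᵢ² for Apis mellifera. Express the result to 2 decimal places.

Convert percentages to proportions (divide by 100).
Σpᵢ² = 0.07² + 0.21² + 0.14² + 0.35² + 0.19² + 0.04² = 0.0049 + 0.0441 + 0.0196 + 0.1225 + 0.0361 + 0.0016 = 0.2288
B = 1 / 0.2288 = 4.3706

4.37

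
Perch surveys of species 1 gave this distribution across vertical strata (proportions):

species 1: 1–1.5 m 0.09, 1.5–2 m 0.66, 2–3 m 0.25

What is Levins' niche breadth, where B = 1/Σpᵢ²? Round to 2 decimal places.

1.98

Σpᵢ² = 0.09² + 0.66² + 0.25² = 0.0081 + 0.4356 + 0.0625 = 0.5062
B = 1 / 0.5062 = 1.9755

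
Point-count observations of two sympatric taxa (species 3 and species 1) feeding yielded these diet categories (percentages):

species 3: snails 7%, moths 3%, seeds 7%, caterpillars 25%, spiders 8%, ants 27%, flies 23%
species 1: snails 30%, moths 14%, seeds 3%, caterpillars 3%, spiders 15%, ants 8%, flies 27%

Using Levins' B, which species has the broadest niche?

species 3

Convert percentages to proportions (divide by 100).
Σp_3ᵢ² = 0.07² + 0.03² + 0.07² + 0.25² + 0.08² + 0.27² + 0.23² = 0.0049 + 0.0009 + 0.0049 + 0.0625 + 0.0064 + 0.0729 + 0.0529 = 0.2054
B_3 = 1 / 0.2054 = 4.8685
Σp_1ᵢ² = 0.30² + 0.14² + 0.03² + 0.03² + 0.15² + 0.08² + 0.27² = 0.0900 + 0.0196 + 0.0009 + 0.0009 + 0.0225 + 0.0064 + 0.0729 = 0.2132
B_1 = 1 / 0.2132 = 4.6904
Highest B → broadest niche (most generalist): species 3 (B = 4.87).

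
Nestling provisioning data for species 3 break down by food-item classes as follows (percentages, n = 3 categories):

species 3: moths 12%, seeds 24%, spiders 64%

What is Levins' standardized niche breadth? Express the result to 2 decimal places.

0.54

Convert percentages to proportions (divide by 100).
Σpᵢ² = 0.12² + 0.24² + 0.64² = 0.0144 + 0.0576 + 0.4096 = 0.4816
B = 1 / 0.4816 = 2.0764
Bₛ = (B − 1)/(n − 1) = (2.0764 − 1)/(3 − 1) = 1.0764/2 = 0.5382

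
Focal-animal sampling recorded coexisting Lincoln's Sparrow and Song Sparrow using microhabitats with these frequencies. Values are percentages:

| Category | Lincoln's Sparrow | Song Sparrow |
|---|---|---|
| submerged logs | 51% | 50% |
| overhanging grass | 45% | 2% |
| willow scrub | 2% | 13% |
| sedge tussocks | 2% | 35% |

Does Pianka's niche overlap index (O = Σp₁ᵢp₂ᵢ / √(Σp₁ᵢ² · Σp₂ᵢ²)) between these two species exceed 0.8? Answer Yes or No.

No

Convert percentages to proportions (divide by 100).
Σ p₁ᵢp₂ᵢ = 0.2550 + 0.0090 + 0.0026 + 0.0070 = 0.2736
Σp_1ᵢ² = 0.51² + 0.45² + 0.02² + 0.02² = 0.2601 + 0.2025 + 0.0004 + 0.0004 = 0.4634
Σp_2ᵢ² = 0.50² + 0.02² + 0.13² + 0.35² = 0.2500 + 0.0004 + 0.0169 + 0.1225 = 0.3898
O = 0.2736 / √(0.4634 × 0.3898) = 0.2736 / 0.42501 = 0.6437
O = 0.6437 < 0.8 → No.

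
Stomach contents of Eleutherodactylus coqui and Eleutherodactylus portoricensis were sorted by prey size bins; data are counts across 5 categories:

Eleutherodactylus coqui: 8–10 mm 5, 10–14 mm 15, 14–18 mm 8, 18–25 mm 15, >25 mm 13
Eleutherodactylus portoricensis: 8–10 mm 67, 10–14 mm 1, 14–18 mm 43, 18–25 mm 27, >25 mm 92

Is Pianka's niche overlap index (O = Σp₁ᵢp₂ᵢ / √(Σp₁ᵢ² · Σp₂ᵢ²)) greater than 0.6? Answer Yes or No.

Proportions for Eleutherodactylus coqui (n=56): 5/56=0.0893, 15/56=0.2679, 8/56=0.1429, 15/56=0.2679, 13/56=0.2321
Proportions for Eleutherodactylus portoricensis (n=230): 67/230=0.2913, 1/230=0.0043, 43/230=0.1870, 27/230=0.1174, 92/230=0.4000
Σ p₁ᵢp₂ᵢ = 0.026013 + 0.001152 + 0.026722 + 0.031451 + 0.092840 = 0.178178
Σp_1ᵢ² = 0.0893² + 0.2679² + 0.1429² + 0.2679² + 0.2321² = 0.007974 + 0.071770 + 0.020420 + 0.071770 + 0.053870 = 0.225804
Σp_2ᵢ² = 0.2913² + 0.0043² + 0.1870² + 0.1174² + 0.4000² = 0.084856 + 0.000018 + 0.034969 + 0.013783 + 0.160000 = 0.293626
O = 0.178178 / √(0.225804 × 0.293626) = 0.178178 / 0.2574916 = 0.6920
O = 0.6920 > 0.6 → Yes.

Yes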